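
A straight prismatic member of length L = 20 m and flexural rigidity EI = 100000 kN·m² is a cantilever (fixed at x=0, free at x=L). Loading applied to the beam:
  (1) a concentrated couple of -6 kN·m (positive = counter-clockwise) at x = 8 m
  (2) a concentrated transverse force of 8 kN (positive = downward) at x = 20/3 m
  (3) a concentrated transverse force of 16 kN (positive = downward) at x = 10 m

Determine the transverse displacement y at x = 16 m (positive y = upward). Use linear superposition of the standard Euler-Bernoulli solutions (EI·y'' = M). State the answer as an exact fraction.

Load 1 — applied couple M₀=-6 kN·m at a=8 m (b=L-a=12):
  y_1 = M₀a(2x-a)/(2EI)  [x>a] = (-6)·8·(2·16-8)/(2·100000) = -18/3125 m
Load 2 — point force P=8 kN at a=20/3 m (b=L-a=40/3):
  y_2 = -Pa²(3x-a)/(6EI)  [x>a] = -8·(20/3)²·(3·16-(20/3))/(6·100000) = -248/10125 m
Load 3 — point force P=16 kN at a=10 m (b=L-a=10):
  y_3 = -Pa²(3x-a)/(6EI)  [x>a] = -16·10²·(3·16-10)/(6·100000) = -38/375 m
Superposition: y = Σ y_i = -33308/253125 m ≈ -0.131587 m

y(16) = -33308/253125 m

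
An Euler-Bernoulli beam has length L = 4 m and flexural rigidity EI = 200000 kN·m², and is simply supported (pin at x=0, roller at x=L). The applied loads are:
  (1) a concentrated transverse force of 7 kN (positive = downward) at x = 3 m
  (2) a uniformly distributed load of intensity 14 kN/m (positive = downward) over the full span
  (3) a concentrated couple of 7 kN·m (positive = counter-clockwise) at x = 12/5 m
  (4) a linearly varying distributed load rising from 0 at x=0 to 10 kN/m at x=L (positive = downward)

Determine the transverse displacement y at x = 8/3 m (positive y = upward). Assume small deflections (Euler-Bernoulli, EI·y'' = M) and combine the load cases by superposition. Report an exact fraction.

Load 1 — point force P=7 kN at a=3 m (b=L-a=1):
  y_1 = -Pbx(L²-b²-x²)/(6LEI)  [x≤a] = -7·1·(8/3)·(4²-1²-(8/3)²)/(6·4·200000) = -497/16200000 m
Load 2 — uniform load w=14 kN/m over full span:
  y_2 = -wx(L³-2Lx²+x³)/(24EI) = -14·(8/3)·(4³-2·4·(8/3)²+(8/3)³)/(24·200000) = -154/759375 m
Load 3 — applied couple M₀=7 kN·m at a=12/5 m (b=L-a=8/5):
  y_3 = (M₀x³/(6L)-M₀(x-a)²/2+C₁x)/EI  [x>a] with C₁=M₀(3b²-L²)/(6L)=-182/75 = (7·(8/3)³/(6·4)-7·((8/3)-(12/5))²/2+(-182/75)·(8/3))/200000 = -301/50625000 m
Load 4 — triangular load w₀=10 kN/m (0→w₀ over full span):
  y_4 = -w₀x(7L⁴-10L²x²+3x⁴)/(360LEI) = -10·(8/3)·(7·4⁴-10·4²·(8/3)²+3·(8/3)⁴)/(360·4·200000) = -34/455625 m
Superposition: y = Σ y_i = -1144697/3645000000 m ≈ -0.000314 m

y(8/3) = -1144697/3645000000 m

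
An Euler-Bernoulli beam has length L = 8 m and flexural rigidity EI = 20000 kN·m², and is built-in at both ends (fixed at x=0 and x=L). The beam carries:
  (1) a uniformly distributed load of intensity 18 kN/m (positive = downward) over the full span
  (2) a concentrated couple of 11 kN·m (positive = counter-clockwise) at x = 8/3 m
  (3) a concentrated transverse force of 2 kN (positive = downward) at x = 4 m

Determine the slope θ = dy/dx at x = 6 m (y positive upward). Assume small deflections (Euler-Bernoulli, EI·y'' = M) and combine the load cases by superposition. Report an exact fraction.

θ(6) = 211/60000 rad

Load 1 — uniform load w=18 kN/m over full span:
  θ_1 = -wx(L-x)(L-2x)/(12EI) = -18·6·(8-6)·(8-2·6)/(12·20000) = 9/2500 rad
Load 2 — applied couple M₀=11 kN·m at a=8/3 m (b=L-a=16/3):
  θ_2 = (R_Ax²/2 - M_Ax - M₀(x-a))/EI  [x>a] with R_A=11/6, M_A=0 = ((11/6)·6²/2 - 0·6 - 11·(6-(8/3)))/20000 = -11/60000 rad
Load 3 — point force P=2 kN at a=4 m (b=L-a=4):
  θ_3 = Pa²(L-x)(2bL-(3b+a)(L-x))/(2L³EI)  [x>a] = 2·4²·(8-6)·(2·4·8-(3·4+4)·(8-6))/(2·8³·20000) = 1/10000 rad
Superposition: θ = Σ θ_i = 211/60000 rad ≈ 0.003517 rad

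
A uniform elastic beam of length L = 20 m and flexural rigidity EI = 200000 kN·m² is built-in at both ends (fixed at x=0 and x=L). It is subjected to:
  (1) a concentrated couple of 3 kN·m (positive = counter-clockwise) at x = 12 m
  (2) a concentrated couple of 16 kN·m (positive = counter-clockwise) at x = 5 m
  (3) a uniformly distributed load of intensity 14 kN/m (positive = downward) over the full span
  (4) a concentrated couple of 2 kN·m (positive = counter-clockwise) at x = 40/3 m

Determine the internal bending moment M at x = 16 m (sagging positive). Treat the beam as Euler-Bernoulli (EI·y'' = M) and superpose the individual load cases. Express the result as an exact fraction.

Load 1 — applied couple M₀=3 kN·m at a=12 m (b=L-a=8):
  M_1 = R_Ax - M_A - M₀  [x>a] with R_A=27/125, M_A=24/25 = (27/125)·16 - (24/25) - 3 = -63/125 kN·m
Load 2 — applied couple M₀=16 kN·m at a=5 m (b=L-a=15):
  M_2 = R_Ax - M_A - M₀  [x>a] with R_A=9/10, M_A=-3 = (9/10)·16 - (-3) - 16 = 7/5 kN·m
Load 3 — uniform load w=14 kN/m over full span:
  M_3 = wLx/2 - wL²/12 - wx²/2 = 14·20·16/2 - 14·20²/12 - 14·16²/2 = -56/3 kN·m
Load 4 — applied couple M₀=2 kN·m at a=40/3 m (b=L-a=20/3):
  M_4 = R_Ax - M_A - M₀  [x>a] with R_A=2/15, M_A=2/3 = (2/15)·16 - (2/3) - 2 = -8/15 kN·m
Superposition: M = Σ M_i = -2288/125 kN·m ≈ -18.304000 kN·m

M(16) = -2288/125 kN·m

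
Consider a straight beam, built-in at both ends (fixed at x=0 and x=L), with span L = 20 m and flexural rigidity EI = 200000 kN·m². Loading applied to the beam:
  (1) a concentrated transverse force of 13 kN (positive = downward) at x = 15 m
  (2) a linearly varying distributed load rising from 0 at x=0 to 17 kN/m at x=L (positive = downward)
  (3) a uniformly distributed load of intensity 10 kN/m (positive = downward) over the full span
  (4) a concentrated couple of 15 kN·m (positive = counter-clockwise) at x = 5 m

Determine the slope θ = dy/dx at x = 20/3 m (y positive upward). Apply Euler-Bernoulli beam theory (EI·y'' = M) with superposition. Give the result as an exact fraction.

θ(20/3) = -18763/3888000 rad

Load 1 — point force P=13 kN at a=15 m (b=L-a=5):
  θ_1 = -Pb²x(2aL-(3a+b)x)/(2L³EI)  [x≤a] = -13·5²·(20/3)·(2·15·20-(3·15+5)·(20/3))/(2·20³·200000) = -13/72000 rad
Load 2 — triangular load w₀=17 kN/m (0→w₀ over full span):
  θ_2 = -w₀(2x(L-x)(L-2x)(x+2L)+x²(L-x)²)/(120LEI) = -17·(2·(20/3)·(20-(20/3))·(20-2·(20/3))·((20/3)+2·20)+(20/3)²·(20-(20/3))²)/(120·20·200000) = -68/30375 rad
Load 3 — uniform load w=10 kN/m over full span:
  θ_3 = -wx(L-x)(L-2x)/(12EI) = -10·(20/3)·(20-(20/3))·(20-2·(20/3))/(12·200000) = -1/405 rad
Load 4 — applied couple M₀=15 kN·m at a=5 m (b=L-a=15):
  θ_4 = (R_Ax²/2 - M_Ax - M₀(x-a))/EI  [x>a] with R_A=27/32, M_A=-45/16 = ((27/32)·(20/3)²/2 - (-45/16)·(20/3) - 15·((20/3)-5))/200000 = 1/16000 rad
Superposition: θ = Σ θ_i = -18763/3888000 rad ≈ -0.004826 rad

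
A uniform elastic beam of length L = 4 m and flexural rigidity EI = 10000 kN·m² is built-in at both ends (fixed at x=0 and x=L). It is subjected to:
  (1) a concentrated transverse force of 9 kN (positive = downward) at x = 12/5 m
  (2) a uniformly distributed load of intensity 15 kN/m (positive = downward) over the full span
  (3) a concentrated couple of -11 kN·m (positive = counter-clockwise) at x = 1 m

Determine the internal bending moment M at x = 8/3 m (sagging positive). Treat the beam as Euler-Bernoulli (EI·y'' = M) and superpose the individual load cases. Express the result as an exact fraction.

M(8/3) = 59677/6000 kN·m

Load 1 — point force P=9 kN at a=12/5 m (b=L-a=8/5):
  M_1 = Pa²(a+3b)(L-x)/L³ - Pa²b/L²  [x>a] = 9·(12/5)²·((12/5)+3·(8/5))·(4-(8/3))/4³ - 9·(12/5)²·(8/5)/4² = 324/125 kN·m
Load 2 — uniform load w=15 kN/m over full span:
  M_2 = wLx/2 - wL²/12 - wx²/2 = 15·4·(8/3)/2 - 15·4²/12 - 15·(8/3)²/2 = 20/3 kN·m
Load 3 — applied couple M₀=-11 kN·m at a=1 m (b=L-a=3):
  M_3 = R_Ax - M_A - M₀  [x>a] with R_A=-99/32, M_A=33/16 = (-99/32)·(8/3) - (33/16) - (-11) = 11/16 kN·m
Superposition: M = Σ M_i = 59677/6000 kN·m ≈ 9.946167 kN·m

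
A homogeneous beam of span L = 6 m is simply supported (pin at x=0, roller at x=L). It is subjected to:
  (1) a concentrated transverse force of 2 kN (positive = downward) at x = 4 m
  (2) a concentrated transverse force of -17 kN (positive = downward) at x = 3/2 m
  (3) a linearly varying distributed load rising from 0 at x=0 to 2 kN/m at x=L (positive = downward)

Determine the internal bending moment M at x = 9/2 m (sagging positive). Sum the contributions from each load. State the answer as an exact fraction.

Load 1 — point force P=2 kN at a=4 m (b=L-a=2):
  M_1 = Pa(L-x)/L  [x>a] = 2·4·(6-(9/2))/6 = 2 kN·m
Load 2 — point force P=-17 kN at a=3/2 m (b=L-a=9/2):
  M_2 = Pa(L-x)/L  [x>a] = (-17)·(3/2)·(6-(9/2))/6 = -51/8 kN·m
Load 3 — triangular load w₀=2 kN/m (0→w₀ over full span):
  M_3 = w₀Lx/6 - w₀x³/(6L) = 2·6·(9/2)/6 - 2·(9/2)³/(6·6) = 63/16 kN·m
Superposition: M = Σ M_i = -7/16 kN·m ≈ -0.437500 kN·m

M(9/2) = -7/16 kN·m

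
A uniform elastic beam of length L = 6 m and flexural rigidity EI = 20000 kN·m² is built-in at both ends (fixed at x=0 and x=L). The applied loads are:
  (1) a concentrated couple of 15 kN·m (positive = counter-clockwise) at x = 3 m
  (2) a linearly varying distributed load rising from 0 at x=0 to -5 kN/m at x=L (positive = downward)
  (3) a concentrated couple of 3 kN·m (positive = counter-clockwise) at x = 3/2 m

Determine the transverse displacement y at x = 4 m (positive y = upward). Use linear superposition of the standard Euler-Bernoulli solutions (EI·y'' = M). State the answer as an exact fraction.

Load 1 — applied couple M₀=15 kN·m at a=3 m (b=L-a=3):
  y_1 = (R_Ax³/6 - M_Ax²/2 - M₀(x-a)²/2)/EI  [x>a] with R_A=15/4, M_A=15/4 = ((15/4)·4³/6 - (15/4)·4²/2 - 15·(4-3)²/2)/20000 = 1/8000 m
Load 2 — triangular load w₀=-5 kN/m (0→w₀ over full span):
  y_2 = -w₀x²(L-x)²(x+2L)/(120LEI) = -(-5)·4²·(6-4)²·(4+2·6)/(120·6·20000) = 2/5625 m
Load 3 — applied couple M₀=3 kN·m at a=3/2 m (b=L-a=9/2):
  y_3 = (R_Ax³/6 - M_Ax²/2 - M₀(x-a)²/2)/EI  [x>a] with R_A=9/16, M_A=-9/16 = ((9/16)·4³/6 - (-9/16)·4²/2 - 3·(4-(3/2))²/2)/20000 = 9/160000 m
Superposition: y = Σ y_i = 773/1440000 m ≈ 0.000537 m

y(4) = 773/1440000 m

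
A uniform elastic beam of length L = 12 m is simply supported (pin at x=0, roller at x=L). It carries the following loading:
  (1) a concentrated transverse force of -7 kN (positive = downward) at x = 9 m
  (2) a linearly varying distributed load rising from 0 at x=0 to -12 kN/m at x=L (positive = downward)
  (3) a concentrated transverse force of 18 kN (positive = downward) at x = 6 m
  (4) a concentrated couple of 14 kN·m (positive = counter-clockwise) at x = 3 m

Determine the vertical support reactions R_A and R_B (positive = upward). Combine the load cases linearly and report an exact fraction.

R_A = -187/12 kN, R_B = -545/12 kN

Load 1 — point force P=-7 kN at a=9 m (b=L-a=3):
  R_A = Pb/L = (-7)·3/12 = -7/4 kN
  R_B = Pa/L = (-7)·9/12 = -21/4 kN
Load 2 — triangular load w₀=-12 kN/m (0→w₀ over full span):
  R_A = w₀L/6 = (-12)·12/6 = -24 kN
  R_B = w₀L/3 = (-12)·12/3 = -48 kN
Load 3 — point force P=18 kN at a=6 m (b=L-a=6):
  R_A = Pb/L = 18·6/12 = 9 kN
  R_B = Pa/L = 18·6/12 = 9 kN
Load 4 — applied couple M₀=14 kN·m at a=3 m (b=L-a=9):
  R_A = M₀/L = 14/12 = 7/6 kN
  R_B = -M₀/L = -14/12 = -7/6 kN
Superposition: R_A = -187/12 kN, R_B = -545/12 kN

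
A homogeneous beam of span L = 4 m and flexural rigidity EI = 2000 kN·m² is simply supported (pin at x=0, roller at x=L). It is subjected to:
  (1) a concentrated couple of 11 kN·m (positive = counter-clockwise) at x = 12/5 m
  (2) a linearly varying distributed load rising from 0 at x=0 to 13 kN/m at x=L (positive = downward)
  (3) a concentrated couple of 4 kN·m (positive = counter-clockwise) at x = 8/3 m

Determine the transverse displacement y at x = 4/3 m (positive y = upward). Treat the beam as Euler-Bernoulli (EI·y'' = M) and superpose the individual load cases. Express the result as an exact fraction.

y(4/3) = -27604/2278125 m

Load 1 — applied couple M₀=11 kN·m at a=12/5 m (b=L-a=8/5):
  y_1 = (M₀x³/(6L)+C₁x)/EI  [x≤a] with C₁=M₀(3b²-L²)/(6L)=-286/75 = (11·(4/3)³/(6·4)+(-286/75)·(4/3))/2000 = -506/253125 m
Load 2 — triangular load w₀=13 kN/m (0→w₀ over full span):
  y_2 = -w₀x(7L⁴-10L²x²+3x⁴)/(360LEI) = -13·(4/3)·(7·4⁴-10·4²·(4/3)²+3·(4/3)⁴)/(360·4·2000) = -832/91125 m
Load 3 — applied couple M₀=4 kN·m at a=8/3 m (b=L-a=4/3):
  y_3 = (M₀x³/(6L)+C₁x)/EI  [x≤a] with C₁=M₀(3b²-L²)/(6L)=-16/9 = (4·(4/3)³/(6·4)+(-16/9)·(4/3))/2000 = -2/2025 m
Superposition: y = Σ y_i = -27604/2278125 m ≈ -0.012117 m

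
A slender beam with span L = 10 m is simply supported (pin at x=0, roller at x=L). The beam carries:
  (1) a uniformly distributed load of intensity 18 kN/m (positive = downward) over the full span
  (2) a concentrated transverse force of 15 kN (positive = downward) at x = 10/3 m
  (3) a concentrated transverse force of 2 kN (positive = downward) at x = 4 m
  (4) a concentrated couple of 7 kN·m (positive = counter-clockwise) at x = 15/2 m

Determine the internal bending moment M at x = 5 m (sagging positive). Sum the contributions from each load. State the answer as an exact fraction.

Load 1 — uniform load w=18 kN/m over full span:
  M_1 = wx(L-x)/2 = 18·5·(10-5)/2 = 225 kN·m
Load 2 — point force P=15 kN at a=10/3 m (b=L-a=20/3):
  M_2 = Pa(L-x)/L  [x>a] = 15·(10/3)·(10-5)/10 = 25 kN·m
Load 3 — point force P=2 kN at a=4 m (b=L-a=6):
  M_3 = Pa(L-x)/L  [x>a] = 2·4·(10-5)/10 = 4 kN·m
Load 4 — applied couple M₀=7 kN·m at a=15/2 m (b=L-a=5/2):
  M_4 = M₀x/L  [x≤a] = 7·5/10 = 7/2 kN·m
Superposition: M = Σ M_i = 515/2 kN·m ≈ 257.500000 kN·m

M(5) = 515/2 kN·m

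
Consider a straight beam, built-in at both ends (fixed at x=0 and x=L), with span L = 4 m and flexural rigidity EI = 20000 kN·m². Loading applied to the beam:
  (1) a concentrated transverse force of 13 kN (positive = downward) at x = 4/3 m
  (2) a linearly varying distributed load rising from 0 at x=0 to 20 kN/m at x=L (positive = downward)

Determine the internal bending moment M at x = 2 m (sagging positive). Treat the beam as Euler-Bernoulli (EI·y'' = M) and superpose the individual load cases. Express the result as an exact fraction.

Load 1 — point force P=13 kN at a=4/3 m (b=L-a=8/3):
  M_1 = Pa²(a+3b)(L-x)/L³ - Pa²b/L²  [x>a] = 13·(4/3)²·((4/3)+3·(8/3))·(4-2)/4³ - 13·(4/3)²·(8/3)/4² = 26/9 kN·m
Load 2 — triangular load w₀=20 kN/m (0→w₀ over full span):
  M_2 = 3w₀Lx/20 - w₀L²/30 - w₀x³/(6L) = 3·20·4·2/20 - 20·4²/30 - 20·2³/(6·4) = 20/3 kN·m
Superposition: M = Σ M_i = 86/9 kN·m ≈ 9.555556 kN·m

M(2) = 86/9 kN·m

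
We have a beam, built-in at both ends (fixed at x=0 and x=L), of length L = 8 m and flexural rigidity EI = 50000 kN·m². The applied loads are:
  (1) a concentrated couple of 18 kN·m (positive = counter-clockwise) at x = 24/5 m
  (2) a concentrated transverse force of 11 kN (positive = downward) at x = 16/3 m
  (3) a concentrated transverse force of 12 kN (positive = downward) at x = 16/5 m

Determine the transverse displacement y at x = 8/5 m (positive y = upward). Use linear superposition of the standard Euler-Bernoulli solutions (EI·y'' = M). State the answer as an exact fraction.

Load 1 — applied couple M₀=18 kN·m at a=24/5 m (b=L-a=16/5):
  y_1 = (R_Ax³/6 - M_Ax²/2)/EI  [x≤a] with R_A=81/25, M_A=144/25 = ((81/25)·(8/5)³/6 - (144/25)·(8/5)²/2)/50000 = -1008/9765625 m
Load 2 — point force P=11 kN at a=16/3 m (b=L-a=8/3):
  y_2 = -Pb²x²(3aL-(3a+b)x)/(6L³EI)  [x≤a] = -11·(8/3)²·(8/5)²·(3·(16/3)·8-(3·(16/3)+(8/3))·(8/5))/(6·8³·50000) = -4048/31640625 m
Load 3 — point force P=12 kN at a=16/5 m (b=L-a=24/5):
  y_3 = -Pb²x²(3aL-(3a+b)x)/(6L³EI)  [x≤a] = -12·(24/5)²·(8/5)²·(3·(16/5)·8-(3·(16/5)+(24/5))·(8/5))/(6·8³·50000) = -12096/48828125 m
Superposition: y = Σ y_i = -1894016/3955078125 m ≈ -0.000479 m

y(8/5) = -1894016/3955078125 m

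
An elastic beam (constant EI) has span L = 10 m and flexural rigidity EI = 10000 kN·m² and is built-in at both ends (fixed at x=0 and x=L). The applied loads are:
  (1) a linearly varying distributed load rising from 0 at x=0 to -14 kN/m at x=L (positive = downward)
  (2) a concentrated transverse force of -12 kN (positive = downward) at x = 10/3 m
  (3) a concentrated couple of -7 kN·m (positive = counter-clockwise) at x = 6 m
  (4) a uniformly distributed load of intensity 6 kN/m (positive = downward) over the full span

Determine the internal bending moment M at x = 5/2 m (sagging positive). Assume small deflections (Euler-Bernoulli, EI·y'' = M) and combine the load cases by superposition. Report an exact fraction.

Load 1 — triangular load w₀=-14 kN/m (0→w₀ over full span):
  M_1 = 3w₀Lx/20 - w₀L²/30 - w₀x³/(6L) = 3·(-14)·10·(5/2)/20 - (-14)·10²/30 - (-14)·(5/2)³/(6·10) = -35/16 kN·m
Load 2 — point force P=-12 kN at a=10/3 m (b=L-a=20/3):
  M_2 = Pb²(3a+b)x/L³ - Pab²/L²  [x≤a] = (-12)·(20/3)²·(3·(10/3)+(20/3))·(5/2)/10³ - (-12)·(10/3)·(20/3)²/10² = -40/9 kN·m
Load 3 — applied couple M₀=-7 kN·m at a=6 m (b=L-a=4):
  M_3 = R_Ax - M_A  [x≤a] with R_A=-126/125, M_A=-56/25 = (-126/125)·(5/2) - (-56/25) = -7/25 kN·m
Load 4 — uniform load w=6 kN/m over full span:
  M_4 = wLx/2 - wL²/12 - wx²/2 = 6·10·(5/2)/2 - 6·10²/12 - 6·(5/2)²/2 = 25/4 kN·m
Superposition: M = Σ M_i = -2383/3600 kN·m ≈ -0.661944 kN·m

M(5/2) = -2383/3600 kN·m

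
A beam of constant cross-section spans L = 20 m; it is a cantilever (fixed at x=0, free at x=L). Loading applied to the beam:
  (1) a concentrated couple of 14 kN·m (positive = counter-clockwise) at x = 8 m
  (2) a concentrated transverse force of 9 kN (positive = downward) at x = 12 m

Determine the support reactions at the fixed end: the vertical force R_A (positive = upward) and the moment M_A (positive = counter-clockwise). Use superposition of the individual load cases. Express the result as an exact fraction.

Load 1 — applied couple M₀=14 kN·m at a=8 m (b=L-a=12):
  R_A = 0 kN
  M_A = -M₀ = -14 kN·m
Load 2 — point force P=9 kN at a=12 m (b=L-a=8):
  R_A = P = 9 kN
  M_A = Pa = 9·12 = 108 kN·m
Superposition: R_A = 9 kN, M_A = 94 kN·m

R_A = 9 kN, M_A = 94 kN·m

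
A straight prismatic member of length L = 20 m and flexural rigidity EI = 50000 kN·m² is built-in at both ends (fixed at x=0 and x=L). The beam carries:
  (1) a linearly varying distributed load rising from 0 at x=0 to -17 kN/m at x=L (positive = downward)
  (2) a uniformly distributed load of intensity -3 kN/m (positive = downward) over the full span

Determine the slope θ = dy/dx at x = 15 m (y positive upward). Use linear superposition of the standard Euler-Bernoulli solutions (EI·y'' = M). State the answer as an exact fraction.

θ(15) = -937/64000 rad

Load 1 — triangular load w₀=-17 kN/m (0→w₀ over full span):
  θ_1 = -w₀(2x(L-x)(L-2x)(x+2L)+x²(L-x)²)/(120LEI) = -(-17)·(2·15·(20-15)·(20-2·15)·(15+2·20)+15²·(20-15)²)/(120·20·50000) = -697/64000 rad
Load 2 — uniform load w=-3 kN/m over full span:
  θ_2 = -wx(L-x)(L-2x)/(12EI) = -(-3)·15·(20-15)·(20-2·15)/(12·50000) = -3/800 rad
Superposition: θ = Σ θ_i = -937/64000 rad ≈ -0.014641 rad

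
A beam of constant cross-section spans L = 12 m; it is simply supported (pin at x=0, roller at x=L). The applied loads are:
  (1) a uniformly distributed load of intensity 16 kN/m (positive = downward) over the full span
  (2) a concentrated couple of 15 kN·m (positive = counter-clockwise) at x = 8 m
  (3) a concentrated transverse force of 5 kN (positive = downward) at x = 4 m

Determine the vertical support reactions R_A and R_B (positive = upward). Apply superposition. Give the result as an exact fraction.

R_A = 1207/12 kN, R_B = 1157/12 kN

Load 1 — uniform load w=16 kN/m over full span:
  R_A = wL/2 = 16·12/2 = 96 kN
  R_B = wL/2 = 16·12/2 = 96 kN
Load 2 — applied couple M₀=15 kN·m at a=8 m (b=L-a=4):
  R_A = M₀/L = 15/12 = 5/4 kN
  R_B = -M₀/L = -15/12 = -5/4 kN
Load 3 — point force P=5 kN at a=4 m (b=L-a=8):
  R_A = Pb/L = 5·8/12 = 10/3 kN
  R_B = Pa/L = 5·4/12 = 5/3 kN
Superposition: R_A = 1207/12 kN, R_B = 1157/12 kN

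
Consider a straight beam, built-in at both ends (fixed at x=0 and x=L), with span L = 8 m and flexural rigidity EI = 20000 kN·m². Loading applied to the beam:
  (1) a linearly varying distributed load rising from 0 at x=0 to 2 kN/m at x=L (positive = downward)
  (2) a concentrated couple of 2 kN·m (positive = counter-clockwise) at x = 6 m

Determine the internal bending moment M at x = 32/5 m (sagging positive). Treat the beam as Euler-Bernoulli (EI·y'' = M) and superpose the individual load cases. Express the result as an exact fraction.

M(32/5) = -1963/3000 kN·m

Load 1 — triangular load w₀=2 kN/m (0→w₀ over full span):
  M_1 = 3w₀Lx/20 - w₀L²/30 - w₀x³/(6L) = 3·2·8·(32/5)/20 - 2·8²/30 - 2·(32/5)³/(6·8) = 64/375 kN·m
Load 2 — applied couple M₀=2 kN·m at a=6 m (b=L-a=2):
  M_2 = R_Ax - M_A - M₀  [x>a] with R_A=9/32, M_A=5/8 = (9/32)·(32/5) - (5/8) - 2 = -33/40 kN·m
Superposition: M = Σ M_i = -1963/3000 kN·m ≈ -0.654333 kN·m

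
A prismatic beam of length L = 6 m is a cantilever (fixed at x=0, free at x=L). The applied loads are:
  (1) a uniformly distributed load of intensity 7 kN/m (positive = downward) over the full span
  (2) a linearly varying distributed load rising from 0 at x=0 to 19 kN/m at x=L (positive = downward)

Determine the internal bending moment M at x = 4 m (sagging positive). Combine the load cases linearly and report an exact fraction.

M(4) = -430/9 kN·m

Load 1 — uniform load w=7 kN/m over full span:
  M_1 = -w(L-x)²/2 = -7·(6-4)²/2 = -14 kN·m
Load 2 — triangular load w₀=19 kN/m (0→w₀ over full span):
  M_2 = w₀Lx/2 - w₀L²/3 - w₀x³/(6L) = 19·6·4/2 - 19·6²/3 - 19·4³/(6·6) = -304/9 kN·m
Superposition: M = Σ M_i = -430/9 kN·m ≈ -47.777778 kN·m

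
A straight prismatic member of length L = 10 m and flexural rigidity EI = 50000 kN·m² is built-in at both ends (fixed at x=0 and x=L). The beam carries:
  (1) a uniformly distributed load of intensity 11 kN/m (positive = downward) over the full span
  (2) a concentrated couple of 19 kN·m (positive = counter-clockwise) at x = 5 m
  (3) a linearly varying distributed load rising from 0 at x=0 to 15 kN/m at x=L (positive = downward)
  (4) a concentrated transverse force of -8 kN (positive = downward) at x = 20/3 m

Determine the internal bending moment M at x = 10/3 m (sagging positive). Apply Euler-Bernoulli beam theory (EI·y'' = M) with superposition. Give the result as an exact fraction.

Load 1 — uniform load w=11 kN/m over full span:
  M_1 = wLx/2 - wL²/12 - wx²/2 = 11·10·(10/3)/2 - 11·10²/12 - 11·(10/3)²/2 = 275/9 kN·m
Load 2 — applied couple M₀=19 kN·m at a=5 m (b=L-a=5):
  M_2 = R_Ax - M_A  [x≤a] with R_A=57/20, M_A=19/4 = (57/20)·(10/3) - (19/4) = 19/4 kN·m
Load 3 — triangular load w₀=15 kN/m (0→w₀ over full span):
  M_3 = 3w₀Lx/20 - w₀L²/30 - w₀x³/(6L) = 3·15·10·(10/3)/20 - 15·10²/30 - 15·(10/3)³/(6·10) = 425/27 kN·m
Load 4 — point force P=-8 kN at a=20/3 m (b=L-a=10/3):
  M_4 = Pb²(3a+b)x/L³ - Pab²/L²  [x≤a] = (-8)·(10/3)²·(3·(20/3)+(10/3))·(10/3)/10³ - (-8)·(20/3)·(10/3)²/10² = -80/81 kN·m
Superposition: M = Σ M_i = 16219/324 kN·m ≈ 50.058642 kN·m

M(10/3) = 16219/324 kN·m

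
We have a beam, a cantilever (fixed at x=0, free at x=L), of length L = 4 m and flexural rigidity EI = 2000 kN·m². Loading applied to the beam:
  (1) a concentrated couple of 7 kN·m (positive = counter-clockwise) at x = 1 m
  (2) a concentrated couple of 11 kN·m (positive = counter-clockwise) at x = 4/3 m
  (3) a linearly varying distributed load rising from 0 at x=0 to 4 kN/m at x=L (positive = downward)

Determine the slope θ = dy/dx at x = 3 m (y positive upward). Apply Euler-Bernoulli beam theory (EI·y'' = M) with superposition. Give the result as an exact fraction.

Load 1 — applied couple M₀=7 kN·m at a=1 m (b=L-a=3):
  θ_1 = M₀a/EI  [x>a] = 7·1/2000 = 7/2000 rad
Load 2 — applied couple M₀=11 kN·m at a=4/3 m (b=L-a=8/3):
  θ_2 = M₀a/EI  [x>a] = 11·(4/3)/2000 = 11/1500 rad
Load 3 — triangular load w₀=4 kN/m (0→w₀ over full span):
  θ_3 = (w₀Lx²/4-w₀L²x/3-w₀x⁴/(24L))/EI = (4·4·3²/4-4·4²·3/3-4·3⁴/(24·4))/2000 = -251/16000 rad
Superposition: θ = Σ θ_i = -233/48000 rad ≈ -0.004854 rad

θ(3) = -233/48000 rad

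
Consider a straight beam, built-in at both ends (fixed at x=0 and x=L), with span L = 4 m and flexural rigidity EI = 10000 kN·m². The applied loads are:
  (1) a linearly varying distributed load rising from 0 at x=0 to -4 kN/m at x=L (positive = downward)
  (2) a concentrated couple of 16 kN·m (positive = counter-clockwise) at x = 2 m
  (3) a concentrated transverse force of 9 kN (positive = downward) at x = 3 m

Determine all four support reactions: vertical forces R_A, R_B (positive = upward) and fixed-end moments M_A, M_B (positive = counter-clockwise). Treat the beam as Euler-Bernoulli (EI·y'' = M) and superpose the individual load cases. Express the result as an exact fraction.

Load 1 — triangular load w₀=-4 kN/m (0→w₀ over full span):
  R_A = 3w₀L/20 = 3·(-4)·4/20 = -12/5 kN
  M_A = w₀L²/30 = (-4)·4²/30 = -32/15 kN·m
  R_B = 7w₀L/20 = 7·(-4)·4/20 = -28/5 kN
  M_B = -w₀L²/20 = -(-4)·4²/20 = 16/5 kN·m
Load 2 — applied couple M₀=16 kN·m at a=2 m (b=L-a=2):
  R_A = 6M₀ab/L³ = 6·16·2·2/4³ = 6 kN
  M_A = M₀b(2a-b)/L² = 16·2·(2·2-2)/4² = 4 kN·m
  R_B = -6M₀ab/L³ = -6·16·2·2/4³ = -6 kN
  M_B = M₀a(2b-a)/L² = 16·2·(2·2-2)/4² = 4 kN·m
Load 3 — point force P=9 kN at a=3 m (b=L-a=1):
  R_A = Pb²(3a+b)/L³ = 9·1²·(3·3+1)/4³ = 45/32 kN
  M_A = Pab²/L² = 9·3·1²/4² = 27/16 kN·m
  R_B = Pa²(a+3b)/L³ = 9·3²·(3+3·1)/4³ = 243/32 kN
  M_B = -Pa²b/L² = -9·3²·1/4² = -81/16 kN·m
Superposition: R_A = 801/160 kN, M_A = 853/240 kN·m, R_B = -641/160 kN, M_B = 171/80 kN·m

R_A = 801/160 kN, M_A = 853/240 kN·m, R_B = -641/160 kN, M_B = 171/80 kN·m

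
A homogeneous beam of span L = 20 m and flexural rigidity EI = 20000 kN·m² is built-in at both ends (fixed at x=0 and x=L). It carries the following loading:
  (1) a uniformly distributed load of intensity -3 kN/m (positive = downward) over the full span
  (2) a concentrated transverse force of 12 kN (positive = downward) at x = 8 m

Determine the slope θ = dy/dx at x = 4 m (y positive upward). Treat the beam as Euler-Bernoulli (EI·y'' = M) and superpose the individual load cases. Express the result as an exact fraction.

θ(4) = 453/78125 rad

Load 1 — uniform load w=-3 kN/m over full span:
  θ_1 = -wx(L-x)(L-2x)/(12EI) = -(-3)·4·(20-4)·(20-2·4)/(12·20000) = 6/625 rad
Load 2 — point force P=12 kN at a=8 m (b=L-a=12):
  θ_2 = -Pb²x(2aL-(3a+b)x)/(2L³EI)  [x≤a] = -12·12²·4·(2·8·20-(3·8+12)·4)/(2·20³·20000) = -297/78125 rad
Superposition: θ = Σ θ_i = 453/78125 rad ≈ 0.005798 rad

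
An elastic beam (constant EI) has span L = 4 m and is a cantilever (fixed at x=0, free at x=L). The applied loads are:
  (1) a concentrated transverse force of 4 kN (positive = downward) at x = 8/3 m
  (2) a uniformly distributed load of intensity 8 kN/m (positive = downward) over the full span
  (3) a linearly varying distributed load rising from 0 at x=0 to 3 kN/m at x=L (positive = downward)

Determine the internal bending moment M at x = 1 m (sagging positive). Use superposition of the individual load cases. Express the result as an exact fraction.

Load 1 — point force P=4 kN at a=8/3 m (b=L-a=4/3):
  M_1 = -P(a-x)  [x≤a] = -4·((8/3)-1) = -20/3 kN·m
Load 2 — uniform load w=8 kN/m over full span:
  M_2 = -w(L-x)²/2 = -8·(4-1)²/2 = -36 kN·m
Load 3 — triangular load w₀=3 kN/m (0→w₀ over full span):
  M_3 = w₀Lx/2 - w₀L²/3 - w₀x³/(6L) = 3·4·1/2 - 3·4²/3 - 3·1³/(6·4) = -81/8 kN·m
Superposition: M = Σ M_i = -1267/24 kN·m ≈ -52.791667 kN·m

M(1) = -1267/24 kN·m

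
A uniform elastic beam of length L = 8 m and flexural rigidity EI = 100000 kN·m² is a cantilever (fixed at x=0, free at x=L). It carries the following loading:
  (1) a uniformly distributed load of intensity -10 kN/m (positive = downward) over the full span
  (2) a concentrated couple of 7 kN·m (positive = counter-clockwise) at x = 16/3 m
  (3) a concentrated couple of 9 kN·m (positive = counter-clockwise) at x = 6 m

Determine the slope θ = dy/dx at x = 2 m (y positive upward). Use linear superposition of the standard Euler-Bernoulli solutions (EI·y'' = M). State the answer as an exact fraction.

Load 1 — uniform load w=-10 kN/m over full span:
  θ_1 = -wx(x²-3Lx+3L²)/(6EI) = -(-10)·2·(2²-3·8·2+3·8²)/(6·100000) = 37/7500 rad
Load 2 — applied couple M₀=7 kN·m at a=16/3 m (b=L-a=8/3):
  θ_2 = M₀x/EI  [x≤a] = 7·2/100000 = 7/50000 rad
Load 3 — applied couple M₀=9 kN·m at a=6 m (b=L-a=2):
  θ_3 = M₀x/EI  [x≤a] = 9·2/100000 = 9/50000 rad
Superposition: θ = Σ θ_i = 197/37500 rad ≈ 0.005253 rad

θ(2) = 197/37500 rad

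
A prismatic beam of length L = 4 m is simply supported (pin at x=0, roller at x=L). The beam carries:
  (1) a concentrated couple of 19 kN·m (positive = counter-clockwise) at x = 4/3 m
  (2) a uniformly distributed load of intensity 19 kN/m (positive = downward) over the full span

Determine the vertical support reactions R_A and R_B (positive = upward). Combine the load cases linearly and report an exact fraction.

R_A = 171/4 kN, R_B = 133/4 kN

Load 1 — applied couple M₀=19 kN·m at a=4/3 m (b=L-a=8/3):
  R_A = M₀/L = 19/4 kN
  R_B = -M₀/L = -19/4 kN
Load 2 — uniform load w=19 kN/m over full span:
  R_A = wL/2 = 19·4/2 = 38 kN
  R_B = wL/2 = 19·4/2 = 38 kN
Superposition: R_A = 171/4 kN, R_B = 133/4 kN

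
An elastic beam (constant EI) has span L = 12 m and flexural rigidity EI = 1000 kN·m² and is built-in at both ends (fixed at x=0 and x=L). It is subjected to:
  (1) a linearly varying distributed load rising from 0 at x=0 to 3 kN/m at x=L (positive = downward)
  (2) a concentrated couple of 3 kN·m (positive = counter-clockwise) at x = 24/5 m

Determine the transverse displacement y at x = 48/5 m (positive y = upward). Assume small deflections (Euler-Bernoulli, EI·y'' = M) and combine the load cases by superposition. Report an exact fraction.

y(48/5) = -68796/1953125 m

Load 1 — triangular load w₀=3 kN/m (0→w₀ over full span):
  y_1 = -w₀x²(L-x)²(x+2L)/(120LEI) = -3·(48/5)²·(12-(48/5))²·((48/5)+2·12)/(120·12·1000) = -72576/1953125 m
Load 2 — applied couple M₀=3 kN·m at a=24/5 m (b=L-a=36/5):
  y_2 = (R_Ax³/6 - M_Ax²/2 - M₀(x-a)²/2)/EI  [x>a] with R_A=9/25, M_A=9/25 = ((9/25)·(48/5)³/6 - (9/25)·(48/5)²/2 - 3·((48/5)-(24/5))²/2)/1000 = 756/390625 m
Superposition: y = Σ y_i = -68796/1953125 m ≈ -0.035224 m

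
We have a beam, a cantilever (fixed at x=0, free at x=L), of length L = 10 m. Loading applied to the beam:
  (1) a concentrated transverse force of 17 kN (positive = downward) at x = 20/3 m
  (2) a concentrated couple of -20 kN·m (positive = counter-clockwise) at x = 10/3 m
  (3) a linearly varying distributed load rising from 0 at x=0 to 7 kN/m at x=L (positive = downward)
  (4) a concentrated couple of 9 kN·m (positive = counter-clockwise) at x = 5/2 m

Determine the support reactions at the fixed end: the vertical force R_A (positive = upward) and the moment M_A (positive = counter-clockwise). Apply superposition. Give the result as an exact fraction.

Load 1 — point force P=17 kN at a=20/3 m (b=L-a=10/3):
  R_A = P = 17 kN
  M_A = Pa = 17·(20/3) = 340/3 kN·m
Load 2 — applied couple M₀=-20 kN·m at a=10/3 m (b=L-a=20/3):
  R_A = 0 kN
  M_A = -M₀ = -(-20) = 20 kN·m
Load 3 — triangular load w₀=7 kN/m (0→w₀ over full span):
  R_A = w₀L/2 = 7·10/2 = 35 kN
  M_A = w₀L²/3 = 7·10²/3 = 700/3 kN·m
Load 4 — applied couple M₀=9 kN·m at a=5/2 m (b=L-a=15/2):
  R_A = 0 kN
  M_A = -M₀ = -9 kN·m
Superposition: R_A = 52 kN, M_A = 1073/3 kN·m

R_A = 52 kN, M_A = 1073/3 kN·m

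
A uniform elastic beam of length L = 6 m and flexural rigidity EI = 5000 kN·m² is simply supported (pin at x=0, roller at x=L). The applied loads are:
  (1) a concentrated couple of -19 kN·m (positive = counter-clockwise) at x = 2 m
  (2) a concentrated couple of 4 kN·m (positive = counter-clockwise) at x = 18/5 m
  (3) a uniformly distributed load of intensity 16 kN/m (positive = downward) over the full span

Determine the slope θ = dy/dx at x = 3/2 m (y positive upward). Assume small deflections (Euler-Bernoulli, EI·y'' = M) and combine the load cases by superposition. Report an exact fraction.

θ(3/2) = -132271/6000000 rad

Load 1 — applied couple M₀=-19 kN·m at a=2 m (b=L-a=4):
  θ_1 = (M₀x²/(2L)+C₁)/EI  [x≤a] with C₁=M₀(3b²-L²)/(6L)=-19/3 = ((-19)·(3/2)²/(2·6)+(-19/3))/5000 = -19/9600 rad
Load 2 — applied couple M₀=4 kN·m at a=18/5 m (b=L-a=12/5):
  θ_2 = (M₀x²/(2L)+C₁)/EI  [x≤a] with C₁=M₀(3b²-L²)/(6L)=-52/25 = (4·(3/2)²/(2·6)+(-52/25))/5000 = -133/500000 rad
Load 3 — uniform load w=16 kN/m over full span:
  θ_3 = -w(L³-6Lx²+4x³)/(24EI) = -16·(6³-6·6·(3/2)²+4·(3/2)³)/(24·5000) = -99/5000 rad
Superposition: θ = Σ θ_i = -132271/6000000 rad ≈ -0.022045 rad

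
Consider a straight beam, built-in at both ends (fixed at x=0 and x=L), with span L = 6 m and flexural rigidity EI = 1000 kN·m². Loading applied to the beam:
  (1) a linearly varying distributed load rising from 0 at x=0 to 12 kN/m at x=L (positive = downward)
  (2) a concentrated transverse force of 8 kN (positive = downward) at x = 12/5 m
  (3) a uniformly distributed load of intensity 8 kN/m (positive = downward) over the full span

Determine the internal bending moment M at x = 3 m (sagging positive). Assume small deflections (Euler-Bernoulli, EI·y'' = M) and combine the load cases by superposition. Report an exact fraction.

Load 1 — triangular load w₀=12 kN/m (0→w₀ over full span):
  M_1 = 3w₀Lx/20 - w₀L²/30 - w₀x³/(6L) = 3·12·6·3/20 - 12·6²/30 - 12·3³/(6·6) = 9 kN·m
Load 2 — point force P=8 kN at a=12/5 m (b=L-a=18/5):
  M_2 = Pa²(a+3b)(L-x)/L³ - Pa²b/L²  [x>a] = 8·(12/5)²·((12/5)+3·(18/5))·(6-3)/6³ - 8·(12/5)²·(18/5)/6² = 96/25 kN·m
Load 3 — uniform load w=8 kN/m over full span:
  M_3 = wLx/2 - wL²/12 - wx²/2 = 8·6·3/2 - 8·6²/12 - 8·3²/2 = 12 kN·m
Superposition: M = Σ M_i = 621/25 kN·m ≈ 24.840000 kN·m

M(3) = 621/25 kN·m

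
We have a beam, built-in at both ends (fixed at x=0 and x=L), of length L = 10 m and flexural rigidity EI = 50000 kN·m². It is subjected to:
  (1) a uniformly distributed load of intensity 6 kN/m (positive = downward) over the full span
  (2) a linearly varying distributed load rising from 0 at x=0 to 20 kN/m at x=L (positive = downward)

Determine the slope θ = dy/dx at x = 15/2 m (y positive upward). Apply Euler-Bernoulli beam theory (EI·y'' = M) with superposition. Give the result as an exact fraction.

θ(15/2) = 13/5120 rad

Load 1 — uniform load w=6 kN/m over full span:
  θ_1 = -wx(L-x)(L-2x)/(12EI) = -6·(15/2)·(10-(15/2))·(10-2·(15/2))/(12·50000) = 3/3200 rad
Load 2 — triangular load w₀=20 kN/m (0→w₀ over full span):
  θ_2 = -w₀(2x(L-x)(L-2x)(x+2L)+x²(L-x)²)/(120LEI) = -20·(2·(15/2)·(10-(15/2))·(10-2·(15/2))·((15/2)+2·10)+(15/2)²·(10-(15/2))²)/(120·10·50000) = 41/25600 rad
Superposition: θ = Σ θ_i = 13/5120 rad ≈ 0.002539 rad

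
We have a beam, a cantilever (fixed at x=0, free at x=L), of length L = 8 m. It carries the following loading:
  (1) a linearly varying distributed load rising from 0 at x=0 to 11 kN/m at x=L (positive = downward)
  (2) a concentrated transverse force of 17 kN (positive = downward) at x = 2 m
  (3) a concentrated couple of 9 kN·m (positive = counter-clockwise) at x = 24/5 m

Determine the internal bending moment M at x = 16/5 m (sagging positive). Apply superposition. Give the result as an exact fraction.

M(16/5) = -11547/125 kN·m

Load 1 — triangular load w₀=11 kN/m (0→w₀ over full span):
  M_1 = w₀Lx/2 - w₀L²/3 - w₀x³/(6L) = 11·8·(16/5)/2 - 11·8²/3 - 11·(16/5)³/(6·8) = -12672/125 kN·m
Load 2 — point force P=17 kN at a=2 m (b=L-a=6):
  M_2 = 0  [x>a] = 0 kN·m
Load 3 — applied couple M₀=9 kN·m at a=24/5 m (b=L-a=16/5):
  M_3 = M₀  [x≤a] = 9 = 9 kN·m
Superposition: M = Σ M_i = -11547/125 kN·m ≈ -92.376000 kN·m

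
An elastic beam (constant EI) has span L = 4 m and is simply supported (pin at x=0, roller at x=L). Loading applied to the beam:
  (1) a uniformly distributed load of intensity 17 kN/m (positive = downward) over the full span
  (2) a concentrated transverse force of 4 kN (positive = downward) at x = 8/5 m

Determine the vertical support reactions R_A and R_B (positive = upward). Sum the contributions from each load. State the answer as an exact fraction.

R_A = 182/5 kN, R_B = 178/5 kN

Load 1 — uniform load w=17 kN/m over full span:
  R_A = wL/2 = 17·4/2 = 34 kN
  R_B = wL/2 = 17·4/2 = 34 kN
Load 2 — point force P=4 kN at a=8/5 m (b=L-a=12/5):
  R_A = Pb/L = 4·(12/5)/4 = 12/5 kN
  R_B = Pa/L = 4·(8/5)/4 = 8/5 kN
Superposition: R_A = 182/5 kN, R_B = 178/5 kN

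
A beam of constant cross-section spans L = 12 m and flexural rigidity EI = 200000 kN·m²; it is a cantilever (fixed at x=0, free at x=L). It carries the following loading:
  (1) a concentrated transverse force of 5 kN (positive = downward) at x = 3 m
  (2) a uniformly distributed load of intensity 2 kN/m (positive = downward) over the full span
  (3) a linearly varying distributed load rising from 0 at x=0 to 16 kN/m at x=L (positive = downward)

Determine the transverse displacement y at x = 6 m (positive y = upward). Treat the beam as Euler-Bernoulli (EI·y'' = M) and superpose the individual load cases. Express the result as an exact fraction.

Load 1 — point force P=5 kN at a=3 m (b=L-a=9):
  y_1 = -Pa²(3x-a)/(6EI)  [x>a] = -5·3²·(3·6-3)/(6·200000) = -9/16000 m
Load 2 — uniform load w=2 kN/m over full span:
  y_2 = -wx²(x²-4Lx+6L²)/(24EI) = -2·6²·(6²-4·12·6+6·12²)/(24·200000) = -459/50000 m
Load 3 — triangular load w₀=16 kN/m (0→w₀ over full span):
  y_3 = (w₀Lx³/12-w₀L²x²/6-w₀x⁵/(120L))/EI = (16·12·6³/12-16·12²·6²/6-16·6⁵/(120·12))/200000 = -3267/62500 m
Superposition: y = Σ y_i = -124029/2000000 m ≈ -0.062015 m

y(6) = -124029/2000000 m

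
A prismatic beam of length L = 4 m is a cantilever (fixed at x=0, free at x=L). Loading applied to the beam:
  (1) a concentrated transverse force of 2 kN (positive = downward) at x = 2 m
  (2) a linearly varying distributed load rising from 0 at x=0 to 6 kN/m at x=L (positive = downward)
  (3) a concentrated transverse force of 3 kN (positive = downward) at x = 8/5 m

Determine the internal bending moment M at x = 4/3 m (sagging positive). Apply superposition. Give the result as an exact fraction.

Load 1 — point force P=2 kN at a=2 m (b=L-a=2):
  M_1 = -P(a-x)  [x≤a] = -2·(2-(4/3)) = -4/3 kN·m
Load 2 — triangular load w₀=6 kN/m (0→w₀ over full span):
  M_2 = w₀Lx/2 - w₀L²/3 - w₀x³/(6L) = 6·4·(4/3)/2 - 6·4²/3 - 6·(4/3)³/(6·4) = -448/27 kN·m
Load 3 — point force P=3 kN at a=8/5 m (b=L-a=12/5):
  M_3 = -P(a-x)  [x≤a] = -3·((8/5)-(4/3)) = -4/5 kN·m
Superposition: M = Σ M_i = -2528/135 kN·m ≈ -18.725926 kN·m

M(4/3) = -2528/135 kN·m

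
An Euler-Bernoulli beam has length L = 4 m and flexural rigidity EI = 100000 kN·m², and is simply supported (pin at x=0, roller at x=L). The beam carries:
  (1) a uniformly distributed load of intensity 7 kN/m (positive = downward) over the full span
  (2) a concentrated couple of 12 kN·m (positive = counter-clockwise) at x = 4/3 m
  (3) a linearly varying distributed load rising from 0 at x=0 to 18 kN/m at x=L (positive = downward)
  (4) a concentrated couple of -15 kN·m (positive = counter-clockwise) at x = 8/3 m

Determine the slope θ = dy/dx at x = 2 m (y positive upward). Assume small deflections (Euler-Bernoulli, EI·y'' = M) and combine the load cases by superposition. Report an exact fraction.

Load 1 — uniform load w=7 kN/m over full span:
  θ_1 = -w(L³-6Lx²+4x³)/(24EI) = -7·(4³-6·4·2²+4·2³)/(24·100000) = 0 rad
Load 2 — applied couple M₀=12 kN·m at a=4/3 m (b=L-a=8/3):
  θ_2 = (M₀x²/(2L)-M₀(x-a)+C₁)/EI  [x>a] with C₁=M₀(3b²-L²)/(6L)=8/3 = (12·2²/(2·4)-12·(2-(4/3))+(8/3))/100000 = 1/150000 rad
Load 3 — triangular load w₀=18 kN/m (0→w₀ over full span):
  θ_3 = -w₀(7L⁴-30L²x²+15x⁴)/(360LEI) = -18·(7·4⁴-30·4²·2²+15·2⁴)/(360·4·100000) = -7/500000 rad
Load 4 — applied couple M₀=-15 kN·m at a=8/3 m (b=L-a=4/3):
  θ_4 = (M₀x²/(2L)+C₁)/EI  [x≤a] with C₁=M₀(3b²-L²)/(6L)=20/3 = ((-15)·2²/(2·4)+(20/3))/100000 = -1/120000 rad
Superposition: θ = Σ θ_i = -47/3000000 rad ≈ -0.000016 rad

θ(2) = -47/3000000 rad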